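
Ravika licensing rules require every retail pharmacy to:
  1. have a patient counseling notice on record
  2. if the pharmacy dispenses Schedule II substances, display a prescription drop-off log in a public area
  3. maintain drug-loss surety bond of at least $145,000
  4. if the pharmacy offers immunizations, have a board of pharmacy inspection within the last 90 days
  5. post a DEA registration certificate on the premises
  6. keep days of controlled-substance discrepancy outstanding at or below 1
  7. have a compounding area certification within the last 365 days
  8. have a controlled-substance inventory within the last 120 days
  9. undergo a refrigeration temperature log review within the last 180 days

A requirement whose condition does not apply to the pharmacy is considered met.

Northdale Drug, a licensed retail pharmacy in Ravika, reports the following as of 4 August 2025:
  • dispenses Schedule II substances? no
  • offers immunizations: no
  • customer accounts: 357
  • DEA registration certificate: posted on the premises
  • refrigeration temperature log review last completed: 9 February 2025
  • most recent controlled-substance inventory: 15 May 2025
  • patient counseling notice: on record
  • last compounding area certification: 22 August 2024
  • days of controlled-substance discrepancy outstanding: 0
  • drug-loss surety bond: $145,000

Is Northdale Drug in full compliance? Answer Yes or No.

1. patient counseling notice present → met
2. condition 'dispenses Schedule II substances' does not hold → requirement n/a → met
3. drug-loss surety bond $145,000 ≥ $145,000 → met
4. condition 'offers immunizations' does not hold → requirement n/a → met
5. DEA registration certificate present → met
6. days of controlled-substance discrepancy outstanding 0 ≤ 1 → met
7. compounding area certification 347 days ago vs limit 365 → met
8. controlled-substance inventory 81 days ago vs limit 120 → met
9. refrigeration temperature log review 176 days ago vs limit 180 → met
All met.

Yes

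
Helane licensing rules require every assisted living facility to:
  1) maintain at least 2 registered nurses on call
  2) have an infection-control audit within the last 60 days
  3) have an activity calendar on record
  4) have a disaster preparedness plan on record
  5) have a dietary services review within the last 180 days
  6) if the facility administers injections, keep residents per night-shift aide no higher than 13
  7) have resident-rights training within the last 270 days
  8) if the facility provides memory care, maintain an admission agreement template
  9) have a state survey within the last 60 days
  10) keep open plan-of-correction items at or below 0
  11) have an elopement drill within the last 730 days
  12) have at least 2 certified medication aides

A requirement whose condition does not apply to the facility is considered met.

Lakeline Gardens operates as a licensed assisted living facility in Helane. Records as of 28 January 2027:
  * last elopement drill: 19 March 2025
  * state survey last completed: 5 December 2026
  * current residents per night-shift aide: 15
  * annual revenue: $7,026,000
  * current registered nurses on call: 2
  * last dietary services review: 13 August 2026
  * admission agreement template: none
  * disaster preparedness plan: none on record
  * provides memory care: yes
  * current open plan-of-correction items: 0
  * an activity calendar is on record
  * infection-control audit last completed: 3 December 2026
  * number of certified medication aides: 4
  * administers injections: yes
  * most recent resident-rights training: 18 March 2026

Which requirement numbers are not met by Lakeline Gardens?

4, 6, 7, 8

1. registered nurses on call 2 ≥ 2 → met
2. infection-control audit 56 days ago vs limit 60 → met
3. activity calendar present → met
4. disaster preparedness plan absent → not met
5. dietary services review 168 days ago vs limit 180 → met
6. condition 'administers injections' holds; residents per night-shift aide 15 > 13 → not met
7. resident-rights training 316 days ago vs limit 270 → not met
8. condition 'provides memory care' holds; admission agreement template absent → not met
9. state survey 54 days ago vs limit 60 → met
10. open plan-of-correction items 0 ≤ 0 → met
11. elopement drill 680 days ago vs limit 730 → met
12. certified medication aides 4 ≥ 2 → met
Not met: 4, 6, 7, 8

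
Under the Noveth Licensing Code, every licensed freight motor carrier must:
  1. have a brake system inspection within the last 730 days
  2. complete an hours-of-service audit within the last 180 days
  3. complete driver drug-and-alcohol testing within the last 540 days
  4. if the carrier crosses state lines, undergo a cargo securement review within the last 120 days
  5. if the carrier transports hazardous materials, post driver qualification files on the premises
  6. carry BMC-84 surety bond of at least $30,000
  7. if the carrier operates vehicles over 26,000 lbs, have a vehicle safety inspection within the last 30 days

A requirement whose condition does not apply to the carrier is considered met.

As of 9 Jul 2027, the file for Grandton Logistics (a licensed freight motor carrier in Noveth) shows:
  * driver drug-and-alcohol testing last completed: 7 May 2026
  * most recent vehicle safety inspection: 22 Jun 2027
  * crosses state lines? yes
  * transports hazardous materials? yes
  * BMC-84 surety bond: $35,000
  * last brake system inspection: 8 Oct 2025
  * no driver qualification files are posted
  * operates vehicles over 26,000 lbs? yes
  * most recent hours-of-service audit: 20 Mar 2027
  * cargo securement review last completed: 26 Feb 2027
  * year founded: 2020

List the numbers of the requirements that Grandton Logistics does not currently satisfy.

4, 5

1. brake system inspection 639 days ago vs limit 730 → met
2. hours-of-service audit 111 days ago vs limit 180 → met
3. driver drug-and-alcohol testing 428 days ago vs limit 540 → met
4. condition 'crosses state lines' holds; cargo securement review 133 days ago vs limit 120 → not met
5. condition 'transports hazardous materials' holds; driver qualification files absent → not met
6. BMC-84 surety bond $35,000 ≥ $30,000 → met
7. condition 'operates vehicles over 26,000 lbs' holds; vehicle safety inspection 17 days ago vs limit 30 → met
Not met: 4, 5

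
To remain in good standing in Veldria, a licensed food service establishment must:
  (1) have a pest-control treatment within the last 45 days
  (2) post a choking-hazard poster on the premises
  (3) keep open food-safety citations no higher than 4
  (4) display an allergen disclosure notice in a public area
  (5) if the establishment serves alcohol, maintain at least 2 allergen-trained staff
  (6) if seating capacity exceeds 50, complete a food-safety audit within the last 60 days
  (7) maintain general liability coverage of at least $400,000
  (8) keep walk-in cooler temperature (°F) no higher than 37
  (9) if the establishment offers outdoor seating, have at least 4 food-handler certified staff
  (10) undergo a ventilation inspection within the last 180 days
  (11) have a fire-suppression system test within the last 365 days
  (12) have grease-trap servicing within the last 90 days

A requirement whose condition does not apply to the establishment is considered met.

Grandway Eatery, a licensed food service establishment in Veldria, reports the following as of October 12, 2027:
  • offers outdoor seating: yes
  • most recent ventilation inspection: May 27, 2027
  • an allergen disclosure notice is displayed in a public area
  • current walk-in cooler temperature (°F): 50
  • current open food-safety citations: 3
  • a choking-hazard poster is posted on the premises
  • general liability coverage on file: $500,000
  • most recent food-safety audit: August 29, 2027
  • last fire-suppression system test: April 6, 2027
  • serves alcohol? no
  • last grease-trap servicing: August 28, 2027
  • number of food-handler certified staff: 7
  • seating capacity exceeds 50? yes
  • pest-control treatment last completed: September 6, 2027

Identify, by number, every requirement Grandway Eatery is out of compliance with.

1. pest-control treatment 36 days ago vs limit 45 → met
2. choking-hazard poster present → met
3. open food-safety citations 3 ≤ 4 → met
4. allergen disclosure notice present → met
5. condition 'serves alcohol' does not hold → requirement n/a → met
6. condition 'seating capacity exceeds 50' holds; food-safety audit 44 days ago vs limit 60 → met
7. general liability coverage $500,000 ≥ $400,000 → met
8. walk-in cooler temperature (°F) 50 > 37 → not met
9. condition 'offers outdoor seating' holds; food-handler certified staff 7 ≥ 4 → met
10. ventilation inspection 138 days ago vs limit 180 → met
11. fire-suppression system test 189 days ago vs limit 365 → met
12. grease-trap servicing 45 days ago vs limit 90 → met
Not met: 8

8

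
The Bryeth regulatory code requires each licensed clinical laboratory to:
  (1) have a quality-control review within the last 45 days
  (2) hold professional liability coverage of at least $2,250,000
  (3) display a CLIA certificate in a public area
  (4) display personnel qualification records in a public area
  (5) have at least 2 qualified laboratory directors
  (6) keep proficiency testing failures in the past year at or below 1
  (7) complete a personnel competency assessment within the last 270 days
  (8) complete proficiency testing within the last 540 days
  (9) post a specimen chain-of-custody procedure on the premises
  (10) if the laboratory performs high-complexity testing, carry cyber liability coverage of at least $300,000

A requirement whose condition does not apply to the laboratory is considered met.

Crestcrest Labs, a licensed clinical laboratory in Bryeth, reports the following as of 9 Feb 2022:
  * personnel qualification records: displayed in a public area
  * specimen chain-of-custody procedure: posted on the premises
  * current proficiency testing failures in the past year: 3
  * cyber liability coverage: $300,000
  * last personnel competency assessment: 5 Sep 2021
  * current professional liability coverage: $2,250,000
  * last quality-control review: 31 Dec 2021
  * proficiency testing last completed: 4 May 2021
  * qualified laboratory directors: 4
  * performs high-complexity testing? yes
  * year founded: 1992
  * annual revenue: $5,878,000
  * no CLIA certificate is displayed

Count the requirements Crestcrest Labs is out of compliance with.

2

1. quality-control review 40 days ago vs limit 45 → met
2. professional liability coverage $2,250,000 ≥ $2,250,000 → met
3. CLIA certificate absent → not met
4. personnel qualification records present → met
5. qualified laboratory directors 4 ≥ 2 → met
6. proficiency testing failures in the past year 3 > 1 → not met
7. personnel competency assessment 157 days ago vs limit 270 → met
8. proficiency testing 281 days ago vs limit 540 → met
9. specimen chain-of-custody procedure present → met
10. condition 'performs high-complexity testing' holds; cyber liability coverage $300,000 ≥ $300,000 → met
Not met: 2 of 10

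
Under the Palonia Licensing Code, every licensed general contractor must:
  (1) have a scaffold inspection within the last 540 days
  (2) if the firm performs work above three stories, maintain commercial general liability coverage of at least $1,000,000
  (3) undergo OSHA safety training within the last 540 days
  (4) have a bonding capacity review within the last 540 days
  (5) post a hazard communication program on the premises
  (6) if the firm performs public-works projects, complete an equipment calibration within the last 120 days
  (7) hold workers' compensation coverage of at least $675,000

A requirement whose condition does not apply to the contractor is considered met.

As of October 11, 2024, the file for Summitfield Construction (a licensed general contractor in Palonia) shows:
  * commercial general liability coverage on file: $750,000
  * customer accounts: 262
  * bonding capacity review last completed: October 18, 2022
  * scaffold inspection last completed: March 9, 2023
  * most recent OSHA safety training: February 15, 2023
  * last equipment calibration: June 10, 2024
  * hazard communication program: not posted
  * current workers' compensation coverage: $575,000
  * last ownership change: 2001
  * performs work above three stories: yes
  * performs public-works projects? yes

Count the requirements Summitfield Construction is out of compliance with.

1. scaffold inspection 582 days ago vs limit 540 → not met
2. condition 'performs work above three stories' holds; commercial general liability coverage $750,000 < $1,000,000 → not met
3. OSHA safety training 604 days ago vs limit 540 → not met
4. bonding capacity review 724 days ago vs limit 540 → not met
5. hazard communication program absent → not met
6. condition 'performs public-works projects' holds; equipment calibration 123 days ago vs limit 120 → not met
7. workers' compensation coverage $575,000 < $675,000 → not met
Not met: 7 of 7

7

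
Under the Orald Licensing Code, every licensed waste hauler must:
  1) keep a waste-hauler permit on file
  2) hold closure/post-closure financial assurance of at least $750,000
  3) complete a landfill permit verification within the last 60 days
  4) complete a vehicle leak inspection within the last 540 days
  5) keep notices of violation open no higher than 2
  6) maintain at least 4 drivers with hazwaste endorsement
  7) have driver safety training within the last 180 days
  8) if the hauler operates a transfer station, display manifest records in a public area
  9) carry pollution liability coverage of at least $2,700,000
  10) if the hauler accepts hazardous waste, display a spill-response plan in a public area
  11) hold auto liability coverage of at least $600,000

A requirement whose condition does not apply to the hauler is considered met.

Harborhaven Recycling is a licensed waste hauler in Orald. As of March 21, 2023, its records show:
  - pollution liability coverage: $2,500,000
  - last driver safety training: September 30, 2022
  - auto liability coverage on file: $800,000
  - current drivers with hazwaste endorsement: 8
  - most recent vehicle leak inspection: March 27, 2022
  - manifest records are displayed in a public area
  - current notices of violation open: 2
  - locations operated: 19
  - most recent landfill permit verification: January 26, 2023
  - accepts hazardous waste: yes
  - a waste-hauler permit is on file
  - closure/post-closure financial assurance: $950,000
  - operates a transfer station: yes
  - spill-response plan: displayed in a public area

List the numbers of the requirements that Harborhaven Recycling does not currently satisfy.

9

1. waste-hauler permit present → met
2. closure/post-closure financial assurance $950,000 ≥ $750,000 → met
3. landfill permit verification 54 days ago vs limit 60 → met
4. vehicle leak inspection 359 days ago vs limit 540 → met
5. notices of violation open 2 ≤ 2 → met
6. drivers with hazwaste endorsement 8 ≥ 4 → met
7. driver safety training 172 days ago vs limit 180 → met
8. condition 'operates a transfer station' holds; manifest records present → met
9. pollution liability coverage $2,500,000 < $2,700,000 → not met
10. condition 'accepts hazardous waste' holds; spill-response plan present → met
11. auto liability coverage $800,000 ≥ $600,000 → met
Not met: 9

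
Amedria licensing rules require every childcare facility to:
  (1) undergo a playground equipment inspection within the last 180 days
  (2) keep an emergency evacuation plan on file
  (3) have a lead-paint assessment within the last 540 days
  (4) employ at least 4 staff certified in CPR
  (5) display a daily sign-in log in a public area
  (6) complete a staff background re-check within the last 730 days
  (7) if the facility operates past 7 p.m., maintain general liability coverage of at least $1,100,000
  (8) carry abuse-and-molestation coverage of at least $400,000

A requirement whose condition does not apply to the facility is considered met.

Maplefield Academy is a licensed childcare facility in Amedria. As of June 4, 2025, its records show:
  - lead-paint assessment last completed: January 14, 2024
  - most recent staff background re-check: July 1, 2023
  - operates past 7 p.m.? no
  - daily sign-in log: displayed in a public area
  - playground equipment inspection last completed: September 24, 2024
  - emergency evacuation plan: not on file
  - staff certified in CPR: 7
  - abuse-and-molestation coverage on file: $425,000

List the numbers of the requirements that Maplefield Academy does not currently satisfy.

1. playground equipment inspection 253 days ago vs limit 180 → not met
2. emergency evacuation plan absent → not met
3. lead-paint assessment 507 days ago vs limit 540 → met
4. staff certified in CPR 7 ≥ 4 → met
5. daily sign-in log present → met
6. staff background re-check 704 days ago vs limit 730 → met
7. condition 'operates past 7 p.m.' does not hold → requirement n/a → met
8. abuse-and-molestation coverage $425,000 ≥ $400,000 → met
Not met: 1, 2

1, 2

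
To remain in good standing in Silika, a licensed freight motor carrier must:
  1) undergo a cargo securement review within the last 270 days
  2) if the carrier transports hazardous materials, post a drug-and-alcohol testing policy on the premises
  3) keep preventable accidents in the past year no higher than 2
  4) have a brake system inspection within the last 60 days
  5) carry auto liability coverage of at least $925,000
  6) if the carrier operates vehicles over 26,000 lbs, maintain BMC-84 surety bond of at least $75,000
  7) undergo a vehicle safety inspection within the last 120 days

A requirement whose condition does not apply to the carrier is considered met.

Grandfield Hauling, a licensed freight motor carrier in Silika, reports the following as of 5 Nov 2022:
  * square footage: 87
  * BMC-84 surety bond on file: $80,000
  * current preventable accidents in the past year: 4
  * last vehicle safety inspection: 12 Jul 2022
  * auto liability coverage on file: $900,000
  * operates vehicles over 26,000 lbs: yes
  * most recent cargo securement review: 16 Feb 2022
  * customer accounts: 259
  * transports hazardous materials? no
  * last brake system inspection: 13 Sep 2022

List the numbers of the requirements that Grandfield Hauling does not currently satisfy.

3, 5

1. cargo securement review 262 days ago vs limit 270 → met
2. condition 'transports hazardous materials' does not hold → requirement n/a → met
3. preventable accidents in the past year 4 > 2 → not met
4. brake system inspection 53 days ago vs limit 60 → met
5. auto liability coverage $900,000 < $925,000 → not met
6. condition 'operates vehicles over 26,000 lbs' holds; BMC-84 surety bond $80,000 ≥ $75,000 → met
7. vehicle safety inspection 116 days ago vs limit 120 → met
Not met: 3, 5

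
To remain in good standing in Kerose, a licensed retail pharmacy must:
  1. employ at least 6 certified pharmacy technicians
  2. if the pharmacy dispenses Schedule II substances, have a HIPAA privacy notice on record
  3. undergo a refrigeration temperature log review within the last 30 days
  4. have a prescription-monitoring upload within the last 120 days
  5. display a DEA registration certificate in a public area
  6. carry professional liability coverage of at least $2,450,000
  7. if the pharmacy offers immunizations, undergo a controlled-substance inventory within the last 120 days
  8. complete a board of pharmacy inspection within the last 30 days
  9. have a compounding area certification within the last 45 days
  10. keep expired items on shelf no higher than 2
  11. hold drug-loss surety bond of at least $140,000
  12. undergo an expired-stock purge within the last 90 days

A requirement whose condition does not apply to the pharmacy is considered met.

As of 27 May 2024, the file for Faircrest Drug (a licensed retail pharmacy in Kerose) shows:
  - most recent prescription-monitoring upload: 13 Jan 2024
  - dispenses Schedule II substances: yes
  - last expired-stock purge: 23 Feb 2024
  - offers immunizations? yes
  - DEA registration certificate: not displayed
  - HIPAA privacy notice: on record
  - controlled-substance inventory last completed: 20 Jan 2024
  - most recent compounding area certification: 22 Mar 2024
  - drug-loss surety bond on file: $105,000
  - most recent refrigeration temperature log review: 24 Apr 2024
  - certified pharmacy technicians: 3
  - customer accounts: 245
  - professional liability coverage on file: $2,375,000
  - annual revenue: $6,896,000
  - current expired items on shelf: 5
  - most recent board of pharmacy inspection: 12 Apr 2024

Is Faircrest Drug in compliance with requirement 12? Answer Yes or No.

No

12. expired-stock purge 94 days ago vs limit 90 → not met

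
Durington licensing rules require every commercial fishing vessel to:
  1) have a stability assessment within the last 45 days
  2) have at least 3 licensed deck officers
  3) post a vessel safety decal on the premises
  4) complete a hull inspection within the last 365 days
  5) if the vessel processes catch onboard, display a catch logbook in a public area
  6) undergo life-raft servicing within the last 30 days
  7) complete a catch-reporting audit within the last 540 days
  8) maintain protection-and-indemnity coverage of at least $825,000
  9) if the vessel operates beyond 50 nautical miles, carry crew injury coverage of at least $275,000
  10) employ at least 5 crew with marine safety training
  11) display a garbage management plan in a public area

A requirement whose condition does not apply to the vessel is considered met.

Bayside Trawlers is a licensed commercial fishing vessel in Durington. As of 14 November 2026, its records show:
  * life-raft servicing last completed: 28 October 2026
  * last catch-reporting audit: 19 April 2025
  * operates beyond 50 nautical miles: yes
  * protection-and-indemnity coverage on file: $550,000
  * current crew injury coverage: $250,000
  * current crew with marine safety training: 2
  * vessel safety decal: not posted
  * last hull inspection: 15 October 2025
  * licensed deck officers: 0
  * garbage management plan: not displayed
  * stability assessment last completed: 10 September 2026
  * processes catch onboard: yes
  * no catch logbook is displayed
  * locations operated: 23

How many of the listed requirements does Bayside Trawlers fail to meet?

1. stability assessment 65 days ago vs limit 45 → not met
2. licensed deck officers 0 < 3 → not met
3. vessel safety decal absent → not met
4. hull inspection 395 days ago vs limit 365 → not met
5. condition 'processes catch onboard' holds; catch logbook absent → not met
6. life-raft servicing 17 days ago vs limit 30 → met
7. catch-reporting audit 574 days ago vs limit 540 → not met
8. protection-and-indemnity coverage $550,000 < $825,000 → not met
9. condition 'operates beyond 50 nautical miles' holds; crew injury coverage $250,000 < $275,000 → not met
10. crew with marine safety training 2 < 5 → not met
11. garbage management plan absent → not met
Not met: 10 of 11

10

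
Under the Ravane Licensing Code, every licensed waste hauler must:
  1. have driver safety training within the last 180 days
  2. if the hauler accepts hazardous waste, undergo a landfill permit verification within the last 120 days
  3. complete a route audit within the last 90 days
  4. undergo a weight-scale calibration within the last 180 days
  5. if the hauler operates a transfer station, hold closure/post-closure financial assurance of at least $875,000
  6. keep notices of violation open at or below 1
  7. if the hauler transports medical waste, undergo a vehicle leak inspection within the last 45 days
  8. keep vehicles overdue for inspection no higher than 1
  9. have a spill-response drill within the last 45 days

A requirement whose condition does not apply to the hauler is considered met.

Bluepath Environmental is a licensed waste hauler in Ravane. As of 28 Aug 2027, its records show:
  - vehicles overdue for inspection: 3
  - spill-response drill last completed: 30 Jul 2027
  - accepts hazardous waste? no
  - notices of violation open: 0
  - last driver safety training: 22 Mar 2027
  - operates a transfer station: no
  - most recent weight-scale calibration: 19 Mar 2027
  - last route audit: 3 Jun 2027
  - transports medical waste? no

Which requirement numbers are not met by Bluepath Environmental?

1. driver safety training 159 days ago vs limit 180 → met
2. condition 'accepts hazardous waste' does not hold → requirement n/a → met
3. route audit 86 days ago vs limit 90 → met
4. weight-scale calibration 162 days ago vs limit 180 → met
5. condition 'operates a transfer station' does not hold → requirement n/a → met
6. notices of violation open 0 ≤ 1 → met
7. condition 'transports medical waste' does not hold → requirement n/a → met
8. vehicles overdue for inspection 3 > 1 → not met
9. spill-response drill 29 days ago vs limit 45 → met
Not met: 8

8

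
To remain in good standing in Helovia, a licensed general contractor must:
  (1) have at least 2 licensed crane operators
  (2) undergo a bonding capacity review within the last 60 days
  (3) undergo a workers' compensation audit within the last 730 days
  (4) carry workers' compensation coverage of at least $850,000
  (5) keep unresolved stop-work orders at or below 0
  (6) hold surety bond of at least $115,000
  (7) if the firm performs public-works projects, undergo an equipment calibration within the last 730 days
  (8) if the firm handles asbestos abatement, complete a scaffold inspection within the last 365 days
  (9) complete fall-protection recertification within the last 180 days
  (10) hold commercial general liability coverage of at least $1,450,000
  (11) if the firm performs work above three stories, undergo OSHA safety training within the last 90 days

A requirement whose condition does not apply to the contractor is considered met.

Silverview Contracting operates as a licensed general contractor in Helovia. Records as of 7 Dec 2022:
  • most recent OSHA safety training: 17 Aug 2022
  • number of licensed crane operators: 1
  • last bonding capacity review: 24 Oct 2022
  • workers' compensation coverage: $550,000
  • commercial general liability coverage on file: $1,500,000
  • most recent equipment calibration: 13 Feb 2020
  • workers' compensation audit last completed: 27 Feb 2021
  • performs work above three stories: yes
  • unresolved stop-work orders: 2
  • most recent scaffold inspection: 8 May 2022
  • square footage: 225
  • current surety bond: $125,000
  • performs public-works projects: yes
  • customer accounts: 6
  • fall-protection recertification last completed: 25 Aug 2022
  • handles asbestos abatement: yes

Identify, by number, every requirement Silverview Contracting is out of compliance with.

1, 4, 5, 7, 11

1. licensed crane operators 1 < 2 → not met
2. bonding capacity review 44 days ago vs limit 60 → met
3. workers' compensation audit 648 days ago vs limit 730 → met
4. workers' compensation coverage $550,000 < $850,000 → not met
5. unresolved stop-work orders 2 > 0 → not met
6. surety bond $125,000 ≥ $115,000 → met
7. condition 'performs public-works projects' holds; equipment calibration 1028 days ago vs limit 730 → not met
8. condition 'handles asbestos abatement' holds; scaffold inspection 213 days ago vs limit 365 → met
9. fall-protection recertification 104 days ago vs limit 180 → met
10. commercial general liability coverage $1,500,000 ≥ $1,450,000 → met
11. condition 'performs work above three stories' holds; OSHA safety training 112 days ago vs limit 90 → not met
Not met: 1, 4, 5, 7, 11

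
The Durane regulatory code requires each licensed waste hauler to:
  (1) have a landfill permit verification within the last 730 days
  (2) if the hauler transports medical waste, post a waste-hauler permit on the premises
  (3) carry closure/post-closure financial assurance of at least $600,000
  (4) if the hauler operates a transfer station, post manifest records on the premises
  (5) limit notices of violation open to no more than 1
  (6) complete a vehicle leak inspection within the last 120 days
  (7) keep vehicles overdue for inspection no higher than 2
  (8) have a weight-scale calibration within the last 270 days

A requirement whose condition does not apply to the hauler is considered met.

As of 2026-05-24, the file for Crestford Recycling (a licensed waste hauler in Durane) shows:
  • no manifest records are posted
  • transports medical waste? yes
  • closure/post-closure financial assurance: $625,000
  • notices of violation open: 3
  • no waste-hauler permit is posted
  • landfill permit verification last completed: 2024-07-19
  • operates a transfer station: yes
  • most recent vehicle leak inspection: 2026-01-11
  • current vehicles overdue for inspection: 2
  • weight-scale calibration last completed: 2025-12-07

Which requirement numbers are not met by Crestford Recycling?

1. landfill permit verification 674 days ago vs limit 730 → met
2. condition 'transports medical waste' holds; waste-hauler permit absent → not met
3. closure/post-closure financial assurance $625,000 ≥ $600,000 → met
4. condition 'operates a transfer station' holds; manifest records absent → not met
5. notices of violation open 3 > 1 → not met
6. vehicle leak inspection 133 days ago vs limit 120 → not met
7. vehicles overdue for inspection 2 ≤ 2 → met
8. weight-scale calibration 168 days ago vs limit 270 → met
Not met: 2, 4, 5, 6

2, 4, 5, 6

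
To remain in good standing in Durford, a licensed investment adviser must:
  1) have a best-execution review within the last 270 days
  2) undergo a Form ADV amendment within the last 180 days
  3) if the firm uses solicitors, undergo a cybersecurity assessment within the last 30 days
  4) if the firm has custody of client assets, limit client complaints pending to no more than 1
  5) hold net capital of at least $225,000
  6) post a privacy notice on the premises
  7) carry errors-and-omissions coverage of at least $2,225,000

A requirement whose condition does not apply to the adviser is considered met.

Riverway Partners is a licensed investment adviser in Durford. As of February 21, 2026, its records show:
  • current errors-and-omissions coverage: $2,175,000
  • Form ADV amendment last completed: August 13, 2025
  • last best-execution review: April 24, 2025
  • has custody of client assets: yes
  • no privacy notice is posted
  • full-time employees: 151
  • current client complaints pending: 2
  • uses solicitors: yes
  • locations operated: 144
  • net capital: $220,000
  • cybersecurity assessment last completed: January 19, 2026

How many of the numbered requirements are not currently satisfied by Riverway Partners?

7

1. best-execution review 303 days ago vs limit 270 → not met
2. Form ADV amendment 192 days ago vs limit 180 → not met
3. condition 'uses solicitors' holds; cybersecurity assessment 33 days ago vs limit 30 → not met
4. condition 'has custody of client assets' holds; client complaints pending 2 > 1 → not met
5. net capital $220,000 < $225,000 → not met
6. privacy notice absent → not met
7. errors-and-omissions coverage $2,175,000 < $2,225,000 → not met
Not met: 7 of 7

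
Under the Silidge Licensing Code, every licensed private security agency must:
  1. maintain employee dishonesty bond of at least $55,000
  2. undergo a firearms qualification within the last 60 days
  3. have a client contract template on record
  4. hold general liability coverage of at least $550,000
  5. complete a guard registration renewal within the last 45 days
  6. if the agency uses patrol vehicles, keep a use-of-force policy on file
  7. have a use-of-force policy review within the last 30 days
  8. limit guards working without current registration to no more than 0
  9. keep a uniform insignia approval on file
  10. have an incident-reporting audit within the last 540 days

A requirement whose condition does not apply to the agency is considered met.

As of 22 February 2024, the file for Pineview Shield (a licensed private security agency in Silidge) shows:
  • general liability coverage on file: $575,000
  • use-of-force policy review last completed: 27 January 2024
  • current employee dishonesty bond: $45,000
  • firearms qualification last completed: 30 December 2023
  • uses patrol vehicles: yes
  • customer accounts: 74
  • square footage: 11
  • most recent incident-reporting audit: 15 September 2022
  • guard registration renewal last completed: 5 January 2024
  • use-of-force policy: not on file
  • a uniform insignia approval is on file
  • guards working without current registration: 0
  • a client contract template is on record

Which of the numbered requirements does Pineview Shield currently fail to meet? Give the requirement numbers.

1. employee dishonesty bond $45,000 < $55,000 → not met
2. firearms qualification 54 days ago vs limit 60 → met
3. client contract template present → met
4. general liability coverage $575,000 ≥ $550,000 → met
5. guard registration renewal 48 days ago vs limit 45 → not met
6. condition 'uses patrol vehicles' holds; use-of-force policy absent → not met
7. use-of-force policy review 26 days ago vs limit 30 → met
8. guards working without current registration 0 ≤ 0 → met
9. uniform insignia approval present → met
10. incident-reporting audit 525 days ago vs limit 540 → met
Not met: 1, 5, 6

1, 5, 6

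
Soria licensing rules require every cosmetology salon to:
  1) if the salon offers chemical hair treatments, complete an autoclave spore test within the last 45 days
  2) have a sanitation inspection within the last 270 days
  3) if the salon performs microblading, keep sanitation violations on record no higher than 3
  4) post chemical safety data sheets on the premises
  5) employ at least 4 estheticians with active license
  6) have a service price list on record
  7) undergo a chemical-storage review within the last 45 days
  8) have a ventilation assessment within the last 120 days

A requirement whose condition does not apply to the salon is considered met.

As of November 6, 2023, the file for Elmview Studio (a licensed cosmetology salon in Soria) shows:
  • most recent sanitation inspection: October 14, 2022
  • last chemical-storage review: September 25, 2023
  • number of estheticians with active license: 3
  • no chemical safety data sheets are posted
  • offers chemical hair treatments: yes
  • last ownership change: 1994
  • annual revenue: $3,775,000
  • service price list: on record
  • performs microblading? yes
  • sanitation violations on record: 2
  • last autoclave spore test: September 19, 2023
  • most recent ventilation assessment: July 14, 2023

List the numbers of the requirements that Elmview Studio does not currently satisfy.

1. condition 'offers chemical hair treatments' holds; autoclave spore test 48 days ago vs limit 45 → not met
2. sanitation inspection 388 days ago vs limit 270 → not met
3. condition 'performs microblading' holds; sanitation violations on record 2 ≤ 3 → met
4. chemical safety data sheets absent → not met
5. estheticians with active license 3 < 4 → not met
6. service price list present → met
7. chemical-storage review 42 days ago vs limit 45 → met
8. ventilation assessment 115 days ago vs limit 120 → met
Not met: 1, 2, 4, 5

1, 2, 4, 5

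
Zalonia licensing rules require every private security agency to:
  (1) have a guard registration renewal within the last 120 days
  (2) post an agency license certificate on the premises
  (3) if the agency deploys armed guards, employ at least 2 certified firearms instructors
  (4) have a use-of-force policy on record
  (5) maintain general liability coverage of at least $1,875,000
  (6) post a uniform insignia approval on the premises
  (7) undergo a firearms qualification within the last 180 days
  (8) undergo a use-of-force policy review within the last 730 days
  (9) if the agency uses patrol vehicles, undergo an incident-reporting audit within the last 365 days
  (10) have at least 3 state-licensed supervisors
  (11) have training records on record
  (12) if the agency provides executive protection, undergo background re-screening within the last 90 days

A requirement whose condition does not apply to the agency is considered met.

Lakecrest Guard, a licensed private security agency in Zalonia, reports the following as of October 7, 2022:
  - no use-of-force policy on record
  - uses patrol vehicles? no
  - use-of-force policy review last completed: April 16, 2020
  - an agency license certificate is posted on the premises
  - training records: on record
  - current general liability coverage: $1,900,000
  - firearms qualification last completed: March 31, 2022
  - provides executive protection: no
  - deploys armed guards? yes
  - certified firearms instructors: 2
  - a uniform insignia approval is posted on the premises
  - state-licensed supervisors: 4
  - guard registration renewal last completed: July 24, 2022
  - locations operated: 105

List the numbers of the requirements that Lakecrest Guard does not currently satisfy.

4, 7, 8

1. guard registration renewal 75 days ago vs limit 120 → met
2. agency license certificate present → met
3. condition 'deploys armed guards' holds; certified firearms instructors 2 ≥ 2 → met
4. use-of-force policy absent → not met
5. general liability coverage $1,900,000 ≥ $1,875,000 → met
6. uniform insignia approval present → met
7. firearms qualification 190 days ago vs limit 180 → not met
8. use-of-force policy review 904 days ago vs limit 730 → not met
9. condition 'uses patrol vehicles' does not hold → requirement n/a → met
10. state-licensed supervisors 4 ≥ 3 → met
11. training records present → met
12. condition 'provides executive protection' does not hold → requirement n/a → met
Not met: 4, 7, 8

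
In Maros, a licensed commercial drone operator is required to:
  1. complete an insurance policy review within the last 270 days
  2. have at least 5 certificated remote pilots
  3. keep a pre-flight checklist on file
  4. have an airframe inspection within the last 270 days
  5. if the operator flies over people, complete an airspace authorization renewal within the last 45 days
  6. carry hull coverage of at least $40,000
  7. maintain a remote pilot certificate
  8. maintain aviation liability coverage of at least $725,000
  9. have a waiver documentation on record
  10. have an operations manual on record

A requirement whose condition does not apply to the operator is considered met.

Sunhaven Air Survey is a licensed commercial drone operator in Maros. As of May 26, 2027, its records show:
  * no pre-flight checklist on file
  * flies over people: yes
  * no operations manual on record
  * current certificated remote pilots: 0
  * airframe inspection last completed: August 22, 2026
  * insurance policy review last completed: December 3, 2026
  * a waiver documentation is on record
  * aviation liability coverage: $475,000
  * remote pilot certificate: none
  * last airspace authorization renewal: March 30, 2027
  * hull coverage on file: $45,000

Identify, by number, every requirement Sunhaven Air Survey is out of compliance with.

1. insurance policy review 174 days ago vs limit 270 → met
2. certificated remote pilots 0 < 5 → not met
3. pre-flight checklist absent → not met
4. airframe inspection 277 days ago vs limit 270 → not met
5. condition 'flies over people' holds; airspace authorization renewal 57 days ago vs limit 45 → not met
6. hull coverage $45,000 ≥ $40,000 → met
7. remote pilot certificate absent → not met
8. aviation liability coverage $475,000 < $725,000 → not met
9. waiver documentation present → met
10. operations manual absent → not met
Not met: 2, 3, 4, 5, 7, 8, 10

2, 3, 4, 5, 7, 8, 10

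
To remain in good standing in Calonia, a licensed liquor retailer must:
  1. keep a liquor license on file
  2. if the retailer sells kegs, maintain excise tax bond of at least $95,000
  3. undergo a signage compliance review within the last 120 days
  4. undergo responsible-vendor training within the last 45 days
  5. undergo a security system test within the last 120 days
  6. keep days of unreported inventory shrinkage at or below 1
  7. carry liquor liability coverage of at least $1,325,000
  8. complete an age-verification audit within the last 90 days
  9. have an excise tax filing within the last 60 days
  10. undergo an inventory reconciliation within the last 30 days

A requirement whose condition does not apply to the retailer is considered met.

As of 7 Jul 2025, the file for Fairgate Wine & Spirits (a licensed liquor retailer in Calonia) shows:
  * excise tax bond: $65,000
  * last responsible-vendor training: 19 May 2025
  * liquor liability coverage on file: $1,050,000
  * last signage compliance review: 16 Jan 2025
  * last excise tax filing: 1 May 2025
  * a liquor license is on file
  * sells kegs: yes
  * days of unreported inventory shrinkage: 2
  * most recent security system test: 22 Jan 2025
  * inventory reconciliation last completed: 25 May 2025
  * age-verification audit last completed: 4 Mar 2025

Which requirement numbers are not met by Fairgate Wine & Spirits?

1. liquor license present → met
2. condition 'sells kegs' holds; excise tax bond $65,000 < $95,000 → not met
3. signage compliance review 172 days ago vs limit 120 → not met
4. responsible-vendor training 49 days ago vs limit 45 → not met
5. security system test 166 days ago vs limit 120 → not met
6. days of unreported inventory shrinkage 2 > 1 → not met
7. liquor liability coverage $1,050,000 < $1,325,000 → not met
8. age-verification audit 125 days ago vs limit 90 → not met
9. excise tax filing 67 days ago vs limit 60 → not met
10. inventory reconciliation 43 days ago vs limit 30 → not met
Not met: 2, 3, 4, 5, 6, 7, 8, 9, 10

2, 3, 4, 5, 6, 7, 8, 9, 10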